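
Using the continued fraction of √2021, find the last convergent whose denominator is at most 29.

√2021 = [44; 1, 21, 2, 21, 1, 88, …] (period length 6).
Convergents:
  p_0/q_0 = 44/1
  p_1/q_1 = 45/1
  p_2/q_2 = 989/22
  p_3/q_3 = 2023/45
q_2 = 22 ≤ 29 < 45 = q_3, so the answer is 989/22.

989/22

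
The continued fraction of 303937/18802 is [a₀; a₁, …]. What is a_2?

303937 = 16·18802 + 3105   →  a_0 = 16
18802 = 6·3105 + 172   →  a_1 = 6
3105 = 18·172 + 9   →  a_2 = 18

18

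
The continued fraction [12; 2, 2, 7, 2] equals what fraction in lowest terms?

980/79

Fold from the inside: start with 2/1.
  7 + 1/2 = 15/2
  2 + 2/15 = 32/15
  2 + 15/32 = 79/32
  12 + 32/79 = 980/79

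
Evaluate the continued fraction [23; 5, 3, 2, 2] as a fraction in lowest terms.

2087/90

Fold from the inside: start with 2/1.
  2 + 1/2 = 5/2
  3 + 2/5 = 17/5
  5 + 5/17 = 90/17
  23 + 17/90 = 2087/90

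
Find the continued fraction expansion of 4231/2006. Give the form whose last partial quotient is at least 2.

4231 = 2·2006 + 219
2006 = 9·219 + 35
219 = 6·35 + 9
35 = 3·9 + 8
9 = 1·8 + 1
8 = 8·1 + 0  (stop)
So 4231/2006 = [2; 9, 6, 3, 1, 8].

[2; 9, 6, 3, 1, 8]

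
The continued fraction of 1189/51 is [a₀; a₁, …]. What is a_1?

1189 = 23·51 + 16   →  a_0 = 23
51 = 3·16 + 3   →  a_1 = 3

3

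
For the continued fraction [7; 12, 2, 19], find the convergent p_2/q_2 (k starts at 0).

Using pₖ = aₖpₖ₋₁ + pₖ₋₂, qₖ = aₖqₖ₋₁ + qₖ₋₂ (with p₋₁=1, p₋₂=0, q₋₁=0, q₋₂=1):
  k=0: a=7, p=7, q=1
  k=1: a=12, p=85, q=12
  k=2: a=2, p=177, q=25

177/25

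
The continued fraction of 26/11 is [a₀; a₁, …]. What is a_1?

2

26 = 2·11 + 4   →  a_0 = 2
11 = 2·4 + 3   →  a_1 = 2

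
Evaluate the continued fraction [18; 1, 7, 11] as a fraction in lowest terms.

1680/89

Fold from the inside: start with 11/1.
  7 + 1/11 = 78/11
  1 + 11/78 = 89/78
  18 + 78/89 = 1680/89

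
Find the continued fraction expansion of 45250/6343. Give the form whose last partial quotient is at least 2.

[7; 7, 2, 8, 6, 8]

45250 = 7·6343 + 849
6343 = 7·849 + 400
849 = 2·400 + 49
400 = 8·49 + 8
49 = 6·8 + 1
8 = 8·1 + 0  (stop)
So 45250/6343 = [7; 7, 2, 8, 6, 8].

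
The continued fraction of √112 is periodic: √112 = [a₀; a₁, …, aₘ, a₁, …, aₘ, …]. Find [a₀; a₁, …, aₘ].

a₀ = ⌊√112⌋ = 10.
With m₀=0, d₀=1 and mₖ₊₁ = dₖaₖ − mₖ, dₖ₊₁ = (n − mₖ₊₁²)/dₖ, aₖ₊₁ = ⌊(a₀+mₖ₊₁)/dₖ₊₁⌋:
  k=1: m=10, d=12, a=1
  k=2: m=2, d=9, a=1
  k=3: m=7, d=7, a=2
  k=4: m=7, d=9, a=1
  k=5: m=2, d=12, a=1
  k=6: m=10, d=1, a=20
d=1 and a=2a₀=20 at k=6, so the next step gives (m, d) = (10, 12) again — its k=1 value — and the period has length 6.

[10; 1, 1, 2, 1, 1, 20]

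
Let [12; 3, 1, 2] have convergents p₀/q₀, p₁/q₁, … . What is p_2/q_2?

49/4

Using pₖ = aₖpₖ₋₁ + pₖ₋₂, qₖ = aₖqₖ₋₁ + qₖ₋₂ (with p₋₁=1, p₋₂=0, q₋₁=0, q₋₂=1):
  k=0: a=12, p=12, q=1
  k=1: a=3, p=37, q=3
  k=2: a=1, p=49, q=4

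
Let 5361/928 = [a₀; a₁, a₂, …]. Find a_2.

3

5361 = 5·928 + 721   →  a_0 = 5
928 = 1·721 + 207   →  a_1 = 1
721 = 3·207 + 100   →  a_2 = 3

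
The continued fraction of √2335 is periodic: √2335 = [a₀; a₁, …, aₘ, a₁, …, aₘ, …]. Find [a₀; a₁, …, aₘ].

a₀ = ⌊√2335⌋ = 48.
With m₀=0, d₀=1 and mₖ₊₁ = dₖaₖ − mₖ, dₖ₊₁ = (n − mₖ₊₁²)/dₖ, aₖ₊₁ = ⌊(a₀+mₖ₊₁)/dₖ₊₁⌋:
  k=1: m=48, d=31, a=3
  k=2: m=45, d=10, a=9
  k=3: m=45, d=31, a=3
  k=4: m=48, d=1, a=96
d=1 and a=2a₀=96 at k=4, so the next step gives (m, d) = (48, 31) again — its k=1 value — and the period has length 4.

[48; 3, 9, 3, 96]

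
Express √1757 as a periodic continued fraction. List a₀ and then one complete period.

[41; 1, 10, 1, 82]

a₀ = ⌊√1757⌋ = 41.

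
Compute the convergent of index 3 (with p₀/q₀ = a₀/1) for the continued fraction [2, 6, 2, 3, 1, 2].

97/45

Using pₖ = aₖpₖ₋₁ + pₖ₋₂, qₖ = aₖqₖ₋₁ + qₖ₋₂ (with p₋₁=1, p₋₂=0, q₋₁=0, q₋₂=1):
  k=0: a=2, p=2, q=1
  k=1: a=6, p=13, q=6
  k=2: a=2, p=28, q=13
  k=3: a=3, p=97, q=45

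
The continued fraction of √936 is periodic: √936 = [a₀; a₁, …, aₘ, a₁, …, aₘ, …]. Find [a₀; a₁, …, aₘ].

[30; 1, 1, 2, 6, 2, 1, 1, 60]

a₀ = ⌊√936⌋ = 30.
With m₀=0, d₀=1 and mₖ₊₁ = dₖaₖ − mₖ, dₖ₊₁ = (n − mₖ₊₁²)/dₖ, aₖ₊₁ = ⌊(a₀+mₖ₊₁)/dₖ₊₁⌋:
  k=1: m=30, d=36, a=1
  k=2: m=6, d=25, a=1
  k=3: m=19, d=23, a=2
  k=4: m=27, d=9, a=6
  k=5: m=27, d=23, a=2
  k=6: m=19, d=25, a=1
  k=7: m=6, d=36, a=1
  k=8: m=30, d=1, a=60
d=1 and a=2a₀=60 at k=8, so the next step gives (m, d) = (30, 36) again — its k=1 value — and the period has length 8.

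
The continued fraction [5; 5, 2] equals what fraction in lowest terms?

57/11

Using pₖ = aₖpₖ₋₁ + pₖ₋₂ and qₖ = aₖqₖ₋₁ + qₖ₋₂:
  k=0: a=5, p=5, q=1
  k=1: a=5, p=26, q=5
  k=2: a=2, p=57, q=11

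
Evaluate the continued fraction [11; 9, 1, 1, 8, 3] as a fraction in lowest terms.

Using pₖ = aₖpₖ₋₁ + pₖ₋₂ and qₖ = aₖqₖ₋₁ + qₖ₋₂:
  k=0: a=11, p=11, q=1
  k=1: a=9, p=100, q=9
  k=2: a=1, p=111, q=10
  k=3: a=1, p=211, q=19
  k=4: a=8, p=1799, q=162
  k=5: a=3, p=5608, q=505

5608/505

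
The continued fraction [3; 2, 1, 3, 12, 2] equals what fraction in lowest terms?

Fold from the inside: start with 2/1.
  12 + 1/2 = 25/2
  3 + 2/25 = 77/25
  1 + 25/77 = 102/77
  2 + 77/102 = 281/102
  3 + 102/281 = 945/281

945/281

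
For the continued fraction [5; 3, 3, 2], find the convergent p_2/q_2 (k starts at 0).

53/10

Using pₖ = aₖpₖ₋₁ + pₖ₋₂, qₖ = aₖqₖ₋₁ + qₖ₋₂ (with p₋₁=1, p₋₂=0, q₋₁=0, q₋₂=1):
  k=0: a=5, p=5, q=1
  k=1: a=3, p=16, q=3
  k=2: a=3, p=53, q=10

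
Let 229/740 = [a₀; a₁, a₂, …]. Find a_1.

3

229 = 0·740 + 229   →  a_0 = 0
740 = 3·229 + 53   →  a_1 = 3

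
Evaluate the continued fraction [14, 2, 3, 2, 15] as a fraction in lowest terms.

Using pₖ = aₖpₖ₋₁ + pₖ₋₂ and qₖ = aₖqₖ₋₁ + qₖ₋₂:
  k=0: a=14, p=14, q=1
  k=1: a=2, p=29, q=2
  k=2: a=3, p=101, q=7
  k=3: a=2, p=231, q=16
  k=4: a=15, p=3566, q=247

3566/247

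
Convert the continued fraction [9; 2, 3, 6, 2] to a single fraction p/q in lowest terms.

896/95

Fold from the inside: start with 2/1.
  6 + 1/2 = 13/2
  3 + 2/13 = 41/13
  2 + 13/41 = 95/41
  9 + 41/95 = 896/95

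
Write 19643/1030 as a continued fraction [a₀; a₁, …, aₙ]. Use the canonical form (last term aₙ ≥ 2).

[19; 14, 9, 8]

19643 = 19*1030 + 73
1030 = 14*73 + 8
73 = 9*8 + 1
8 = 8*1 + 0  (stop)
So 19643/1030 = [19; 14, 9, 8].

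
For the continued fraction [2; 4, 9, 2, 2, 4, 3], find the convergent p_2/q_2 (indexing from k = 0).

Using pₖ = aₖpₖ₋₁ + pₖ₋₂, qₖ = aₖqₖ₋₁ + qₖ₋₂ (with p₋₁=1, p₋₂=0, q₋₁=0, q₋₂=1):
  k=0: a=2, p=2, q=1
  k=1: a=4, p=9, q=4
  k=2: a=9, p=83, q=37

83/37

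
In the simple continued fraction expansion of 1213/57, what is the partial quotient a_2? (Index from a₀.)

1

1213 = 21·57 + 16   →  a_0 = 21
57 = 3·16 + 9   →  a_1 = 3
16 = 1·9 + 7   →  a_2 = 1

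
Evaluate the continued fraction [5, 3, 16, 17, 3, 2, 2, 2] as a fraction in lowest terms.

185705/34864

Fold from the inside: start with 2/1.
  2 + 1/2 = 5/2
  2 + 2/5 = 12/5
  3 + 5/12 = 41/12
  17 + 12/41 = 709/41
  16 + 41/709 = 11385/709
  3 + 709/11385 = 34864/11385
  5 + 11385/34864 = 185705/34864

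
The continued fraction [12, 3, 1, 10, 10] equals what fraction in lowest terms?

Fold from the inside: start with 10/1.
  10 + 1/10 = 101/10
  1 + 10/101 = 111/101
  3 + 101/111 = 434/111
  12 + 111/434 = 5319/434

5319/434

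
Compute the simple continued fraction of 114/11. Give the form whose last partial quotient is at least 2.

114 = 10·11 + 4
11 = 2·4 + 3
4 = 1·3 + 1
3 = 3·1 + 0  (stop)
So 114/11 = [10; 2, 1, 3].

[10; 2, 1, 3]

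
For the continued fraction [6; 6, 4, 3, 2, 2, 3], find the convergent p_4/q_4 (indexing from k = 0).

Using pₖ = aₖpₖ₋₁ + pₖ₋₂, qₖ = aₖqₖ₋₁ + qₖ₋₂ (with p₋₁=1, p₋₂=0, q₋₁=0, q₋₂=1):
  k=0: a=6, p=6, q=1
  k=1: a=6, p=37, q=6
  k=2: a=4, p=154, q=25
  k=3: a=3, p=499, q=81
  k=4: a=2, p=1152, q=187

1152/187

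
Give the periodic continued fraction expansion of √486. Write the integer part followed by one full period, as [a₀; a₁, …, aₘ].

a₀ = ⌊√486⌋ = 22.
With m₀=0, d₀=1 and mₖ₊₁ = dₖaₖ − mₖ, dₖ₊₁ = (n − mₖ₊₁²)/dₖ, aₖ₊₁ = ⌊(a₀+mₖ₊₁)/dₖ₊₁⌋:
  k=1: m=22, d=2, a=22
  k=2: m=22, d=1, a=44
d=1 and a=2a₀=44 at k=2, so the next step gives (m, d) = (22, 2) again — its k=1 value — and the period has length 2.

[22; 22, 44]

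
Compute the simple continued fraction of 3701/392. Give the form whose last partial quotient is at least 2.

[9; 2, 3, 1, 3, 5, 2]

3701 = 9*392 + 173
392 = 2*173 + 46
173 = 3*46 + 35
46 = 1*35 + 11
35 = 3*11 + 2
11 = 5*2 + 1
2 = 2*1 + 0  (stop)
So 3701/392 = [9; 2, 3, 1, 3, 5, 2].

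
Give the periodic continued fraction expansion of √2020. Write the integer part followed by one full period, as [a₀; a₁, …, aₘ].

a₀ = ⌊√2020⌋ = 44.
With m₀=0, d₀=1 and mₖ₊₁ = dₖaₖ − mₖ, dₖ₊₁ = (n − mₖ₊₁²)/dₖ, aₖ₊₁ = ⌊(a₀+mₖ₊₁)/dₖ₊₁⌋:
  k=1: m=44, d=84, a=1
  k=2: m=40, d=5, a=16
  k=3: m=40, d=84, a=1
  k=4: m=44, d=1, a=88
d=1 and a=2a₀=88 at k=4, so the next step gives (m, d) = (44, 84) again — its k=1 value — and the period has length 4.

[44; 1, 16, 1, 88]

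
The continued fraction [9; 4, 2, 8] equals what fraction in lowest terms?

701/76

Using pₖ = aₖpₖ₋₁ + pₖ₋₂ and qₖ = aₖqₖ₋₁ + qₖ₋₂:
  k=0: a=9, p=9, q=1
  k=1: a=4, p=37, q=4
  k=2: a=2, p=83, q=9
  k=3: a=8, p=701, q=76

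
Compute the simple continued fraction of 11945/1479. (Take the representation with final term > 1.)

11945 = 8×1479 + 113
1479 = 13×113 + 10
113 = 11×10 + 3
10 = 3×3 + 1
3 = 3×1 + 0  (stop)
So 11945/1479 = [8; 13, 11, 3, 3].

[8; 13, 11, 3, 3]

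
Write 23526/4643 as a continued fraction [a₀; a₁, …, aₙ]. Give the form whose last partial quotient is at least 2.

[5; 14, 1, 13, 7, 3]

23526 = 5×4643 + 311
4643 = 14×311 + 289
311 = 1×289 + 22
289 = 13×22 + 3
22 = 7×3 + 1
3 = 3×1 + 0  (stop)
So 23526/4643 = [5; 14, 1, 13, 7, 3].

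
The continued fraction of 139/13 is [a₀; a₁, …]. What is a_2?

139 = 10·13 + 9   →  a_0 = 10
13 = 1·9 + 4   →  a_1 = 1
9 = 2·4 + 1   →  a_2 = 2

2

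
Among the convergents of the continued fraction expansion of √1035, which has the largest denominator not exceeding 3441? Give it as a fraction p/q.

√1035 = [32; 5, 1, 5, 64, …] (period length 4).
Convergents:
  p_0/q_0 = 32/1
  p_1/q_1 = 161/5
  p_2/q_2 = 193/6
  p_3/q_3 = 1126/35
  p_4/q_4 = 72257/2246
  p_5/q_5 = 362411/11265
q_4 = 2246 ≤ 3441 < 11265 = q_5, so the answer is 72257/2246.

72257/2246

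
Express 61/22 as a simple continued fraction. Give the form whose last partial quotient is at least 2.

61 = 2×22 + 17
22 = 1×17 + 5
17 = 3×5 + 2
5 = 2×2 + 1
2 = 2×1 + 0  (stop)
So 61/22 = [2; 1, 3, 2, 2].

[2; 1, 3, 2, 2]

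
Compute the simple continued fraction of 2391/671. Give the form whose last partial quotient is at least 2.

2391 = 3·671 + 378
671 = 1·378 + 293
378 = 1·293 + 85
293 = 3·85 + 38
85 = 2·38 + 9
38 = 4·9 + 2
9 = 4·2 + 1
2 = 2·1 + 0  (stop)
So 2391/671 = [3; 1, 1, 3, 2, 4, 4, 2].

[3; 1, 1, 3, 2, 4, 4, 2]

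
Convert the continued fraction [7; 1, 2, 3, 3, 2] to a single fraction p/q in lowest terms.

Using pₖ = aₖpₖ₋₁ + pₖ₋₂ and qₖ = aₖqₖ₋₁ + qₖ₋₂:
  k=0: a=7, p=7, q=1
  k=1: a=1, p=8, q=1
  k=2: a=2, p=23, q=3
  k=3: a=3, p=77, q=10
  k=4: a=3, p=254, q=33
  k=5: a=2, p=585, q=76

585/76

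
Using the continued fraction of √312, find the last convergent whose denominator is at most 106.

√312 = [17; 1, 1, 1, 34, …] (period length 4).
Convergents:
  p_0/q_0 = 17/1
  p_1/q_1 = 18/1
  p_2/q_2 = 35/2
  p_3/q_3 = 53/3
  p_4/q_4 = 1837/104
  p_5/q_5 = 1890/107
q_4 = 104 ≤ 106 < 107 = q_5, so the answer is 1837/104.

1837/104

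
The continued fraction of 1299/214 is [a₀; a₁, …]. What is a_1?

1299 = 6·214 + 15   →  a_0 = 6
214 = 14·15 + 4   →  a_1 = 14

14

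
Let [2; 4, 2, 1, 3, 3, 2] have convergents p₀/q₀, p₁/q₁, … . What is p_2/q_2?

20/9

Using pₖ = aₖpₖ₋₁ + pₖ₋₂, qₖ = aₖqₖ₋₁ + qₖ₋₂ (with p₋₁=1, p₋₂=0, q₋₁=0, q₋₂=1):
  k=0: a=2, p=2, q=1
  k=1: a=4, p=9, q=4
  k=2: a=2, p=20, q=9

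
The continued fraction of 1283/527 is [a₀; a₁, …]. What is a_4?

1283 = 2·527 + 229   →  a_0 = 2
527 = 2·229 + 69   →  a_1 = 2
229 = 3·69 + 22   →  a_2 = 3
69 = 3·22 + 3   →  a_3 = 3
22 = 7·3 + 1   →  a_4 = 7

7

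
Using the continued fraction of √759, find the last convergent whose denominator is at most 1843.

√759 = [27; 1, 1, 4, 1, 1, 54, …] (period length 6).
Convergents:
  p_0/q_0 = 27/1
  p_1/q_1 = 28/1
  p_2/q_2 = 55/2
  p_3/q_3 = 248/9
  p_4/q_4 = 303/11
  p_5/q_5 = 551/20
  p_6/q_6 = 30057/1091
  p_7/q_7 = 30608/1111
  p_8/q_8 = 60665/2202
q_7 = 1111 ≤ 1843 < 2202 = q_8, so the answer is 30608/1111.

30608/1111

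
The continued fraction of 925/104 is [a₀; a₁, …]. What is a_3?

2

925 = 8·104 + 93   →  a_0 = 8
104 = 1·93 + 11   →  a_1 = 1
93 = 8·11 + 5   →  a_2 = 8
11 = 2·5 + 1   →  a_3 = 2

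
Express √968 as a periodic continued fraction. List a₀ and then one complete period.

[31; 8, 1, 6, 1, 8, 62]

a₀ = ⌊√968⌋ = 31.
With m₀=0, d₀=1 and mₖ₊₁ = dₖaₖ − mₖ, dₖ₊₁ = (n − mₖ₊₁²)/dₖ, aₖ₊₁ = ⌊(a₀+mₖ₊₁)/dₖ₊₁⌋:
  k=1: m=31, d=7, a=8
  k=2: m=25, d=49, a=1
  k=3: m=24, d=8, a=6
  k=4: m=24, d=49, a=1
  k=5: m=25, d=7, a=8
  k=6: m=31, d=1, a=62
d=1 and a=2a₀=62 at k=6, so the next step gives (m, d) = (31, 7) again — its k=1 value — and the period has length 6.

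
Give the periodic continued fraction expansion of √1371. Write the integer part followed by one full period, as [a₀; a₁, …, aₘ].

a₀ = ⌊√1371⌋ = 37.
With m₀=0, d₀=1 and mₖ₊₁ = dₖaₖ − mₖ, dₖ₊₁ = (n − mₖ₊₁²)/dₖ, aₖ₊₁ = ⌊(a₀+mₖ₊₁)/dₖ₊₁⌋:
  k=1: m=37, d=2, a=37
  k=2: m=37, d=1, a=74
d=1 and a=2a₀=74 at k=2, so the next step gives (m, d) = (37, 2) again — its k=1 value — and the period has length 2.

[37; 37, 74]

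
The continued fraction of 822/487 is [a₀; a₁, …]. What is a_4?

1

822 = 1·487 + 335   →  a_0 = 1
487 = 1·335 + 152   →  a_1 = 1
335 = 2·152 + 31   →  a_2 = 2
152 = 4·31 + 28   →  a_3 = 4
31 = 1·28 + 3   →  a_4 = 1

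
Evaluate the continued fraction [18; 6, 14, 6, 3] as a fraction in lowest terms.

29663/1633

Using pₖ = aₖpₖ₋₁ + pₖ₋₂ and qₖ = aₖqₖ₋₁ + qₖ₋₂:
  k=0: a=18, p=18, q=1
  k=1: a=6, p=109, q=6
  k=2: a=14, p=1544, q=85
  k=3: a=6, p=9373, q=516
  k=4: a=3, p=29663, q=1633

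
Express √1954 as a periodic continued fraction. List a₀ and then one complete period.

[44; 4, 1, 9, 44, 9, 1, 4, 88]

a₀ = ⌊√1954⌋ = 44.
With m₀=0, d₀=1 and mₖ₊₁ = dₖaₖ − mₖ, dₖ₊₁ = (n − mₖ₊₁²)/dₖ, aₖ₊₁ = ⌊(a₀+mₖ₊₁)/dₖ₊₁⌋:
  k=1: m=44, d=18, a=4
  k=2: m=28, d=65, a=1
  k=3: m=37, d=9, a=9
  k=4: m=44, d=2, a=44
  k=5: m=44, d=9, a=9
  k=6: m=37, d=65, a=1
  k=7: m=28, d=18, a=4
  k=8: m=44, d=1, a=88
d=1 and a=2a₀=88 at k=8, so the next step gives (m, d) = (44, 18) again — its k=1 value — and the period has length 8.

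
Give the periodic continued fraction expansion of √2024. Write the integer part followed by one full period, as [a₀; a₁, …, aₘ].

[44; 1, 88]

a₀ = ⌊√2024⌋ = 44.
With m₀=0, d₀=1 and mₖ₊₁ = dₖaₖ − mₖ, dₖ₊₁ = (n − mₖ₊₁²)/dₖ, aₖ₊₁ = ⌊(a₀+mₖ₊₁)/dₖ₊₁⌋:
  k=1: m=44, d=88, a=1
  k=2: m=44, d=1, a=88
d=1 and a=2a₀=88 at k=2, so the next step gives (m, d) = (44, 88) again — its k=1 value — and the period has length 2.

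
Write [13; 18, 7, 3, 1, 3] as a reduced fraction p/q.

Using pₖ = aₖpₖ₋₁ + pₖ₋₂ and qₖ = aₖqₖ₋₁ + qₖ₋₂:
  k=0: a=13, p=13, q=1
  k=1: a=18, p=235, q=18
  k=2: a=7, p=1658, q=127
  k=3: a=3, p=5209, q=399
  k=4: a=1, p=6867, q=526
  k=5: a=3, p=25810, q=1977

25810/1977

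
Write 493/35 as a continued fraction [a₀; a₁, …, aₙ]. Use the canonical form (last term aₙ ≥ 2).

[14; 11, 1, 2]

493 = 14·35 + 3
35 = 11·3 + 2
3 = 1·2 + 1
2 = 2·1 + 0  (stop)
So 493/35 = [14; 11, 1, 2].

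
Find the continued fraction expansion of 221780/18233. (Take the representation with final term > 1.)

[12; 6, 9, 14, 3, 3, 2]

221780 = 12·18233 + 2984
18233 = 6·2984 + 329
2984 = 9·329 + 23
329 = 14·23 + 7
23 = 3·7 + 2
7 = 3·2 + 1
2 = 2·1 + 0  (stop)
So 221780/18233 = [12; 6, 9, 14, 3, 3, 2].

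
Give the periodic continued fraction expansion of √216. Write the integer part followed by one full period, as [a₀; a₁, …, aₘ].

a₀ = ⌊√216⌋ = 14.
With m₀=0, d₀=1 and mₖ₊₁ = dₖaₖ − mₖ, dₖ₊₁ = (n − mₖ₊₁²)/dₖ, aₖ₊₁ = ⌊(a₀+mₖ₊₁)/dₖ₊₁⌋:
  k=1: m=14, d=20, a=1
  k=2: m=6, d=9, a=2
  k=3: m=12, d=8, a=3
  k=4: m=12, d=9, a=2
  k=5: m=6, d=20, a=1
  k=6: m=14, d=1, a=28
d=1 and a=2a₀=28 at k=6, so the next step gives (m, d) = (14, 20) again — its k=1 value — and the period has length 6.

[14; 1, 2, 3, 2, 1, 28]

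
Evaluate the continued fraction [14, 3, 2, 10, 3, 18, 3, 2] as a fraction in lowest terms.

Fold from the inside: start with 2/1.
  3 + 1/2 = 7/2
  18 + 2/7 = 128/7
  3 + 7/128 = 391/128
  10 + 128/391 = 4038/391
  2 + 391/4038 = 8467/4038
  3 + 4038/8467 = 29439/8467
  14 + 8467/29439 = 420613/29439

420613/29439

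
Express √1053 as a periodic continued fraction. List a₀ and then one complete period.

a₀ = ⌊√1053⌋ = 32.
With m₀=0, d₀=1 and mₖ₊₁ = dₖaₖ − mₖ, dₖ₊₁ = (n − mₖ₊₁²)/dₖ, aₖ₊₁ = ⌊(a₀+mₖ₊₁)/dₖ₊₁⌋:
  k=1: m=32, d=29, a=2
  k=2: m=26, d=13, a=4
  k=3: m=26, d=29, a=2
  k=4: m=32, d=1, a=64
d=1 and a=2a₀=64 at k=4, so the next step gives (m, d) = (32, 29) again — its k=1 value — and the period has length 4.

[32; 2, 4, 2, 64]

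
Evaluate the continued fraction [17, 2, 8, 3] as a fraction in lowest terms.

926/53

Using pₖ = aₖpₖ₋₁ + pₖ₋₂ and qₖ = aₖqₖ₋₁ + qₖ₋₂:
  k=0: a=17, p=17, q=1
  k=1: a=2, p=35, q=2
  k=2: a=8, p=297, q=17
  k=3: a=3, p=926, q=53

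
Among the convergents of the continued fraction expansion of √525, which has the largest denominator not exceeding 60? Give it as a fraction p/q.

√525 = [22; 1, 10, 2, 10, 1, 44, …] (period length 6).
Convergents:
  p_0/q_0 = 22/1
  p_1/q_1 = 23/1
  p_2/q_2 = 252/11
  p_3/q_3 = 527/23
  p_4/q_4 = 5522/241
q_3 = 23 ≤ 60 < 241 = q_4, so the answer is 527/23.

527/23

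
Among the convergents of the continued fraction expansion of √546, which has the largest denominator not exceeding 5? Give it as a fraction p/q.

√546 = [23; 2, 1, 2, 1, 2, 46, …] (period length 6).
Convergents:
  p_0/q_0 = 23/1
  p_1/q_1 = 47/2
  p_2/q_2 = 70/3
  p_3/q_3 = 187/8
q_2 = 3 ≤ 5 < 8 = q_3, so the answer is 70/3.

70/3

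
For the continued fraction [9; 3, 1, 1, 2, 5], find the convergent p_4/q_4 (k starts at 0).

167/18

Using pₖ = aₖpₖ₋₁ + pₖ₋₂, qₖ = aₖqₖ₋₁ + qₖ₋₂ (with p₋₁=1, p₋₂=0, q₋₁=0, q₋₂=1):
  k=0: a=9, p=9, q=1
  k=1: a=3, p=28, q=3
  k=2: a=1, p=37, q=4
  k=3: a=1, p=65, q=7
  k=4: a=2, p=167, q=18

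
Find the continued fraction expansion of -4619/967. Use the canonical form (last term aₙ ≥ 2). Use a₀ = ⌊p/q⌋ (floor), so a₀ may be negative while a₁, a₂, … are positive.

[-5; 4, 2, 10, 3, 3]

-4619 = -5·967 + 216
967 = 4·216 + 103
216 = 2·103 + 10
103 = 10·10 + 3
10 = 3·3 + 1
3 = 3·1 + 0  (stop)
So -4619/967 = [-5; 4, 2, 10, 3, 3].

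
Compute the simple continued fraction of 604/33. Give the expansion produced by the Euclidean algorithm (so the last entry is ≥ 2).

604 = 18·33 + 10
33 = 3·10 + 3
10 = 3·3 + 1
3 = 3·1 + 0  (stop)
So 604/33 = [18; 3, 3, 3].

[18; 3, 3, 3]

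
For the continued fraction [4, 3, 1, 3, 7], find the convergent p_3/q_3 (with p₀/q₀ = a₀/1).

64/15

Using pₖ = aₖpₖ₋₁ + pₖ₋₂, qₖ = aₖqₖ₋₁ + qₖ₋₂ (with p₋₁=1, p₋₂=0, q₋₁=0, q₋₂=1):
  k=0: a=4, p=4, q=1
  k=1: a=3, p=13, q=3
  k=2: a=1, p=17, q=4
  k=3: a=3, p=64, q=15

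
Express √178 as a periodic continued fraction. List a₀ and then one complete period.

a₀ = ⌊√178⌋ = 13.
With m₀=0, d₀=1 and mₖ₊₁ = dₖaₖ − mₖ, dₖ₊₁ = (n − mₖ₊₁²)/dₖ, aₖ₊₁ = ⌊(a₀+mₖ₊₁)/dₖ₊₁⌋:
  k=1: m=13, d=9, a=2
  k=2: m=5, d=17, a=1
  k=3: m=12, d=2, a=12
  k=4: m=12, d=17, a=1
  k=5: m=5, d=9, a=2
  k=6: m=13, d=1, a=26
d=1 and a=2a₀=26 at k=6, so the next step gives (m, d) = (13, 9) again — its k=1 value — and the period has length 6.

[13; 2, 1, 12, 1, 2, 26]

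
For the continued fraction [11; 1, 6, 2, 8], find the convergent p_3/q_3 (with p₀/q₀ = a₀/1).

Using pₖ = aₖpₖ₋₁ + pₖ₋₂, qₖ = aₖqₖ₋₁ + qₖ₋₂ (with p₋₁=1, p₋₂=0, q₋₁=0, q₋₂=1):
  k=0: a=11, p=11, q=1
  k=1: a=1, p=12, q=1
  k=2: a=6, p=83, q=7
  k=3: a=2, p=178, q=15

178/15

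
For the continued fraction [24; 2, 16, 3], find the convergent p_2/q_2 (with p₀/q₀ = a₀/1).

808/33

Using pₖ = aₖpₖ₋₁ + pₖ₋₂, qₖ = aₖqₖ₋₁ + qₖ₋₂ (with p₋₁=1, p₋₂=0, q₋₁=0, q₋₂=1):
  k=0: a=24, p=24, q=1
  k=1: a=2, p=49, q=2
  k=2: a=16, p=808, q=33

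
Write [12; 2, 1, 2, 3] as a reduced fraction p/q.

Fold from the inside: start with 3/1.
  2 + 1/3 = 7/3
  1 + 3/7 = 10/7
  2 + 7/10 = 27/10
  12 + 10/27 = 334/27

334/27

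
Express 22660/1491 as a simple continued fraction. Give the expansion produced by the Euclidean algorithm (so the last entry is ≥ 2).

[15; 5, 18, 2, 3, 2]

22660 = 15*1491 + 295
1491 = 5*295 + 16
295 = 18*16 + 7
16 = 2*7 + 2
7 = 3*2 + 1
2 = 2*1 + 0  (stop)
So 22660/1491 = [15; 5, 18, 2, 3, 2].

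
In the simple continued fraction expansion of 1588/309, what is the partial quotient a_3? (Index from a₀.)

2

1588 = 5·309 + 43   →  a_0 = 5
309 = 7·43 + 8   →  a_1 = 7
43 = 5·8 + 3   →  a_2 = 5
8 = 2·3 + 2   →  a_3 = 2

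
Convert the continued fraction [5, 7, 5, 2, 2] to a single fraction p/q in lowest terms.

997/194

Using pₖ = aₖpₖ₋₁ + pₖ₋₂ and qₖ = aₖqₖ₋₁ + qₖ₋₂:
  k=0: a=5, p=5, q=1
  k=1: a=7, p=36, q=7
  k=2: a=5, p=185, q=36
  k=3: a=2, p=406, q=79
  k=4: a=2, p=997, q=194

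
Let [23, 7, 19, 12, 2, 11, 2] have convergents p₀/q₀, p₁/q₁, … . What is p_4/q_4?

77849/3364

Using pₖ = aₖpₖ₋₁ + pₖ₋₂, qₖ = aₖqₖ₋₁ + qₖ₋₂ (with p₋₁=1, p₋₂=0, q₋₁=0, q₋₂=1):
  k=0: a=23, p=23, q=1
  k=1: a=7, p=162, q=7
  k=2: a=19, p=3101, q=134
  k=3: a=12, p=37374, q=1615
  k=4: a=2, p=77849, q=3364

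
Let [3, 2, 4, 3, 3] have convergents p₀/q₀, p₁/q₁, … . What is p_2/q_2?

Using pₖ = aₖpₖ₋₁ + pₖ₋₂, qₖ = aₖqₖ₋₁ + qₖ₋₂ (with p₋₁=1, p₋₂=0, q₋₁=0, q₋₂=1):
  k=0: a=3, p=3, q=1
  k=1: a=2, p=7, q=2
  k=2: a=4, p=31, q=9

31/9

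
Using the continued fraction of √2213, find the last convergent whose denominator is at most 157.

2211/47

√2213 = [47; 23, 1, 1, 23, 94, …] (period length 5).
Convergents:
  p_0/q_0 = 47/1
  p_1/q_1 = 1082/23
  p_2/q_2 = 1129/24
  p_3/q_3 = 2211/47
  p_4/q_4 = 51982/1105
q_3 = 47 ≤ 157 < 1105 = q_4, so the answer is 2211/47.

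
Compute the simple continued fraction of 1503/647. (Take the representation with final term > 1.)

[2; 3, 10, 2, 4, 2]

1503 = 2×647 + 209
647 = 3×209 + 20
209 = 10×20 + 9
20 = 2×9 + 2
9 = 4×2 + 1
2 = 2×1 + 0  (stop)
So 1503/647 = [2; 3, 10, 2, 4, 2].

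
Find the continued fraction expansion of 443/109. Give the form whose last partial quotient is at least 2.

443 = 4*109 + 7
109 = 15*7 + 4
7 = 1*4 + 3
4 = 1*3 + 1
3 = 3*1 + 0  (stop)
So 443/109 = [4; 15, 1, 1, 3].

[4; 15, 1, 1, 3]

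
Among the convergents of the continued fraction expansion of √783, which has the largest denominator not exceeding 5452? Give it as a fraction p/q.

87724/3135

√783 = [27; 1, 54, …] (period length 2).
Convergents:
  p_0/q_0 = 27/1
  p_1/q_1 = 28/1
  p_2/q_2 = 1539/55
  p_3/q_3 = 1567/56
  p_4/q_4 = 86157/3079
  p_5/q_5 = 87724/3135
  p_6/q_6 = 4823253/172369
q_5 = 3135 ≤ 5452 < 172369 = q_6, so the answer is 87724/3135.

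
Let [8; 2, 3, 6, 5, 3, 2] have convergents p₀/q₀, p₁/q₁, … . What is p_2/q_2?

Using pₖ = aₖpₖ₋₁ + pₖ₋₂, qₖ = aₖqₖ₋₁ + qₖ₋₂ (with p₋₁=1, p₋₂=0, q₋₁=0, q₋₂=1):
  k=0: a=8, p=8, q=1
  k=1: a=2, p=17, q=2
  k=2: a=3, p=59, q=7

59/7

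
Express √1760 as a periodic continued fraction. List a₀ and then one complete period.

a₀ = ⌊√1760⌋ = 41.
With m₀=0, d₀=1 and mₖ₊₁ = dₖaₖ − mₖ, dₖ₊₁ = (n − mₖ₊₁²)/dₖ, aₖ₊₁ = ⌊(a₀+mₖ₊₁)/dₖ₊₁⌋:
  k=1: m=41, d=79, a=1
  k=2: m=38, d=4, a=19
  k=3: m=38, d=79, a=1
  k=4: m=41, d=1, a=82
d=1 and a=2a₀=82 at k=4, so the next step gives (m, d) = (41, 79) again — its k=1 value — and the period has length 4.

[41; 1, 19, 1, 82]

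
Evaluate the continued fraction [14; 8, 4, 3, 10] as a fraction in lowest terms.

Fold from the inside: start with 10/1.
  3 + 1/10 = 31/10
  4 + 10/31 = 134/31
  8 + 31/134 = 1103/134
  14 + 134/1103 = 15576/1103

15576/1103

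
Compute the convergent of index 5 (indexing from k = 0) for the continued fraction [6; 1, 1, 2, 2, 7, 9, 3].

586/89

Using pₖ = aₖpₖ₋₁ + pₖ₋₂, qₖ = aₖqₖ₋₁ + qₖ₋₂ (with p₋₁=1, p₋₂=0, q₋₁=0, q₋₂=1):
  k=0: a=6, p=6, q=1
  k=1: a=1, p=7, q=1
  k=2: a=1, p=13, q=2
  k=3: a=2, p=33, q=5
  k=4: a=2, p=79, q=12
  k=5: a=7, p=586, q=89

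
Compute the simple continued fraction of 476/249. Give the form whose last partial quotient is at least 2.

476 = 1*249 + 227
249 = 1*227 + 22
227 = 10*22 + 7
22 = 3*7 + 1
7 = 7*1 + 0  (stop)
So 476/249 = [1; 1, 10, 3, 7].

[1; 1, 10, 3, 7]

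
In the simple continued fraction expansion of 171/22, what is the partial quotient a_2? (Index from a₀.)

3

171 = 7·22 + 17   →  a_0 = 7
22 = 1·17 + 5   →  a_1 = 1
17 = 3·5 + 2   →  a_2 = 3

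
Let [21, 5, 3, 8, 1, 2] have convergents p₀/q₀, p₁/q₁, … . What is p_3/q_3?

Using pₖ = aₖpₖ₋₁ + pₖ₋₂, qₖ = aₖqₖ₋₁ + qₖ₋₂ (with p₋₁=1, p₋₂=0, q₋₁=0, q₋₂=1):
  k=0: a=21, p=21, q=1
  k=1: a=5, p=106, q=5
  k=2: a=3, p=339, q=16
  k=3: a=8, p=2818, q=133

2818/133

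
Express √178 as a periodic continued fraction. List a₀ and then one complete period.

[13; 2, 1, 12, 1, 2, 26]

a₀ = ⌊√178⌋ = 13.
With m₀=0, d₀=1 and mₖ₊₁ = dₖaₖ − mₖ, dₖ₊₁ = (n − mₖ₊₁²)/dₖ, aₖ₊₁ = ⌊(a₀+mₖ₊₁)/dₖ₊₁⌋:
  k=1: m=13, d=9, a=2
  k=2: m=5, d=17, a=1
  k=3: m=12, d=2, a=12
  k=4: m=12, d=17, a=1
  k=5: m=5, d=9, a=2
  k=6: m=13, d=1, a=26
d=1 and a=2a₀=26 at k=6, so the next step gives (m, d) = (13, 9) again — its k=1 value — and the period has length 6.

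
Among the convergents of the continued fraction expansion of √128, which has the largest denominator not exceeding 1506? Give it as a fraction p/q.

12875/1138

√128 = [11; 3, 5, 3, 22, …] (period length 4).
Convergents:
  p_0/q_0 = 11/1
  p_1/q_1 = 34/3
  p_2/q_2 = 181/16
  p_3/q_3 = 577/51
  p_4/q_4 = 12875/1138
  p_5/q_5 = 39202/3465
q_4 = 1138 ≤ 1506 < 3465 = q_5, so the answer is 12875/1138.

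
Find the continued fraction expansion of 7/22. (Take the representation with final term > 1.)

7 = 0·22 + 7
22 = 3·7 + 1
7 = 7·1 + 0  (stop)
So 7/22 = [0; 3, 7].

[0; 3, 7]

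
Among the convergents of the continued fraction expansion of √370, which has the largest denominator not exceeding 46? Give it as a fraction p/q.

√370 = [19; 4, 4, 38, …] (period length 3).
Convergents:
  p_0/q_0 = 19/1
  p_1/q_1 = 77/4
  p_2/q_2 = 327/17
  p_3/q_3 = 12503/650
q_2 = 17 ≤ 46 < 650 = q_3, so the answer is 327/17.

327/17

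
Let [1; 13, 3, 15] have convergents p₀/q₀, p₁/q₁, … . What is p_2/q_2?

Using pₖ = aₖpₖ₋₁ + pₖ₋₂, qₖ = aₖqₖ₋₁ + qₖ₋₂ (with p₋₁=1, p₋₂=0, q₋₁=0, q₋₂=1):
  k=0: a=1, p=1, q=1
  k=1: a=13, p=14, q=13
  k=2: a=3, p=43, q=40

43/40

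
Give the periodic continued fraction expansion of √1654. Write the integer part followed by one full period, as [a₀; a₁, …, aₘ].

a₀ = ⌊√1654⌋ = 40.
With m₀=0, d₀=1 and mₖ₊₁ = dₖaₖ − mₖ, dₖ₊₁ = (n − mₖ₊₁²)/dₖ, aₖ₊₁ = ⌊(a₀+mₖ₊₁)/dₖ₊₁⌋:
  k=1: m=40, d=54, a=1
  k=2: m=14, d=27, a=2
  k=3: m=40, d=2, a=40
  k=4: m=40, d=27, a=2
  k=5: m=14, d=54, a=1
  k=6: m=40, d=1, a=80
d=1 and a=2a₀=80 at k=6, so the next step gives (m, d) = (40, 54) again — its k=1 value — and the period has length 6.

[40; 1, 2, 40, 2, 1, 80]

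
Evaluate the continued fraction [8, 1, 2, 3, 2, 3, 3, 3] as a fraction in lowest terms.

7470/859

Using pₖ = aₖpₖ₋₁ + pₖ₋₂ and qₖ = aₖqₖ₋₁ + qₖ₋₂:
  k=0: a=8, p=8, q=1
  k=1: a=1, p=9, q=1
  k=2: a=2, p=26, q=3
  k=3: a=3, p=87, q=10
  k=4: a=2, p=200, q=23
  k=5: a=3, p=687, q=79
  k=6: a=3, p=2261, q=260
  k=7: a=3, p=7470, q=859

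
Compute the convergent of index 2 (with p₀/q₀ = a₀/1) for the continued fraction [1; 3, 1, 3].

5/4

Using pₖ = aₖpₖ₋₁ + pₖ₋₂, qₖ = aₖqₖ₋₁ + qₖ₋₂ (with p₋₁=1, p₋₂=0, q₋₁=0, q₋₂=1):
  k=0: a=1, p=1, q=1
  k=1: a=3, p=4, q=3
  k=2: a=1, p=5, q=4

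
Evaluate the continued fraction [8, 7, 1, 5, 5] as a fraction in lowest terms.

1975/243

Using pₖ = aₖpₖ₋₁ + pₖ₋₂ and qₖ = aₖqₖ₋₁ + qₖ₋₂:
  k=0: a=8, p=8, q=1
  k=1: a=7, p=57, q=7
  k=2: a=1, p=65, q=8
  k=3: a=5, p=382, q=47
  k=4: a=5, p=1975, q=243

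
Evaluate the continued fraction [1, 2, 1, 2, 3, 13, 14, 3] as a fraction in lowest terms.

Using pₖ = aₖpₖ₋₁ + pₖ₋₂ and qₖ = aₖqₖ₋₁ + qₖ₋₂:
  k=0: a=1, p=1, q=1
  k=1: a=2, p=3, q=2
  k=2: a=1, p=4, q=3
  k=3: a=2, p=11, q=8
  k=4: a=3, p=37, q=27
  k=5: a=13, p=492, q=359
  k=6: a=14, p=6925, q=5053
  k=7: a=3, p=21267, q=15518

21267/15518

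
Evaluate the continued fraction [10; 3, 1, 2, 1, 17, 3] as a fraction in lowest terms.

Fold from the inside: start with 3/1.
  17 + 1/3 = 52/3
  1 + 3/52 = 55/52
  2 + 52/55 = 162/55
  1 + 55/162 = 217/162
  3 + 162/217 = 813/217
  10 + 217/813 = 8347/813

8347/813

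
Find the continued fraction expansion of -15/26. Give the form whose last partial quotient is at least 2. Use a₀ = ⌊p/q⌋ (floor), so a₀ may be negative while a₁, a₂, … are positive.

[-1; 2, 2, 1, 3]

-15 = -1*26 + 11
26 = 2*11 + 4
11 = 2*4 + 3
4 = 1*3 + 1
3 = 3*1 + 0  (stop)
So -15/26 = [-1; 2, 2, 1, 3].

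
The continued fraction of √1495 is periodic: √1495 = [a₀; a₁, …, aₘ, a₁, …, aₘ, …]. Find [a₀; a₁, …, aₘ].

[38; 1, 1, 1, 76]

a₀ = ⌊√1495⌋ = 38.
With m₀=0, d₀=1 and mₖ₊₁ = dₖaₖ − mₖ, dₖ₊₁ = (n − mₖ₊₁²)/dₖ, aₖ₊₁ = ⌊(a₀+mₖ₊₁)/dₖ₊₁⌋:
  k=1: m=38, d=51, a=1
  k=2: m=13, d=26, a=1
  k=3: m=13, d=51, a=1
  k=4: m=38, d=1, a=76
d=1 and a=2a₀=76 at k=4, so the next step gives (m, d) = (38, 51) again — its k=1 value — and the period has length 4.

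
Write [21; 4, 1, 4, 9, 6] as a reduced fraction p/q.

28631/1350

Fold from the inside: start with 6/1.
  9 + 1/6 = 55/6
  4 + 6/55 = 226/55
  1 + 55/226 = 281/226
  4 + 226/281 = 1350/281
  21 + 281/1350 = 28631/1350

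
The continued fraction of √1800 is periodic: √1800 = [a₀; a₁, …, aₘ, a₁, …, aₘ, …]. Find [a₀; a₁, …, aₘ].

[42; 2, 2, 1, 8, 1, 2, 2, 84]

a₀ = ⌊√1800⌋ = 42.
With m₀=0, d₀=1 and mₖ₊₁ = dₖaₖ − mₖ, dₖ₊₁ = (n − mₖ₊₁²)/dₖ, aₖ₊₁ = ⌊(a₀+mₖ₊₁)/dₖ₊₁⌋:
  k=1: m=42, d=36, a=2
  k=2: m=30, d=25, a=2
  k=3: m=20, d=56, a=1
  k=4: m=36, d=9, a=8
  k=5: m=36, d=56, a=1
  k=6: m=20, d=25, a=2
  k=7: m=30, d=36, a=2
  k=8: m=42, d=1, a=84
d=1 and a=2a₀=84 at k=8, so the next step gives (m, d) = (42, 36) again — its k=1 value — and the period has length 8.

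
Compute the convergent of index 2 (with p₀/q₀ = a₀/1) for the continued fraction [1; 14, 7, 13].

106/99

Using pₖ = aₖpₖ₋₁ + pₖ₋₂, qₖ = aₖqₖ₋₁ + qₖ₋₂ (with p₋₁=1, p₋₂=0, q₋₁=0, q₋₂=1):
  k=0: a=1, p=1, q=1
  k=1: a=14, p=15, q=14
  k=2: a=7, p=106, q=99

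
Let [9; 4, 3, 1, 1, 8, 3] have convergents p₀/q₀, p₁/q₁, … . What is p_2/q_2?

120/13

Using pₖ = aₖpₖ₋₁ + pₖ₋₂, qₖ = aₖqₖ₋₁ + qₖ₋₂ (with p₋₁=1, p₋₂=0, q₋₁=0, q₋₂=1):
  k=0: a=9, p=9, q=1
  k=1: a=4, p=37, q=4
  k=2: a=3, p=120, q=13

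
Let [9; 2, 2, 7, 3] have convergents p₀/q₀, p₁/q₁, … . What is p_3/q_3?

Using pₖ = aₖpₖ₋₁ + pₖ₋₂, qₖ = aₖqₖ₋₁ + qₖ₋₂ (with p₋₁=1, p₋₂=0, q₋₁=0, q₋₂=1):
  k=0: a=9, p=9, q=1
  k=1: a=2, p=19, q=2
  k=2: a=2, p=47, q=5
  k=3: a=7, p=348, q=37

348/37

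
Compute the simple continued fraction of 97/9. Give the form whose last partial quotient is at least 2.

[10; 1, 3, 2]

97 = 10*9 + 7
9 = 1*7 + 2
7 = 3*2 + 1
2 = 2*1 + 0  (stop)
So 97/9 = [10; 1, 3, 2].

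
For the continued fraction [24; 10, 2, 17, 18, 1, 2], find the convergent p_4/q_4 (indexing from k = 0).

159680/6627

Using pₖ = aₖpₖ₋₁ + pₖ₋₂, qₖ = aₖqₖ₋₁ + qₖ₋₂ (with p₋₁=1, p₋₂=0, q₋₁=0, q₋₂=1):
  k=0: a=24, p=24, q=1
  k=1: a=10, p=241, q=10
  k=2: a=2, p=506, q=21
  k=3: a=17, p=8843, q=367
  k=4: a=18, p=159680, q=6627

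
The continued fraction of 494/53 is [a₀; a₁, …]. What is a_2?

8

494 = 9·53 + 17   →  a_0 = 9
53 = 3·17 + 2   →  a_1 = 3
17 = 8·2 + 1   →  a_2 = 8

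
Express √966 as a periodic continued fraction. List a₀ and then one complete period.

a₀ = ⌊√966⌋ = 31.
With m₀=0, d₀=1 and mₖ₊₁ = dₖaₖ − mₖ, dₖ₊₁ = (n − mₖ₊₁²)/dₖ, aₖ₊₁ = ⌊(a₀+mₖ₊₁)/dₖ₊₁⌋:
  k=1: m=31, d=5, a=12
  k=2: m=29, d=25, a=2
  k=3: m=21, d=21, a=2
  k=4: m=21, d=25, a=2
  k=5: m=29, d=5, a=12
  k=6: m=31, d=1, a=62
d=1 and a=2a₀=62 at k=6, so the next step gives (m, d) = (31, 5) again — its k=1 value — and the period has length 6.

[31; 12, 2, 2, 2, 12, 62]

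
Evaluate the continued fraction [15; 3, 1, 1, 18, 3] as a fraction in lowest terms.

6068/397

Using pₖ = aₖpₖ₋₁ + pₖ₋₂ and qₖ = aₖqₖ₋₁ + qₖ₋₂:
  k=0: a=15, p=15, q=1
  k=1: a=3, p=46, q=3
  k=2: a=1, p=61, q=4
  k=3: a=1, p=107, q=7
  k=4: a=18, p=1987, q=130
  k=5: a=3, p=6068, q=397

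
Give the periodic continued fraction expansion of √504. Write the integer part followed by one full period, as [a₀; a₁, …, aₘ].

a₀ = ⌊√504⌋ = 22.
With m₀=0, d₀=1 and mₖ₊₁ = dₖaₖ − mₖ, dₖ₊₁ = (n − mₖ₊₁²)/dₖ, aₖ₊₁ = ⌊(a₀+mₖ₊₁)/dₖ₊₁⌋:
  k=1: m=22, d=20, a=2
  k=2: m=18, d=9, a=4
  k=3: m=18, d=20, a=2
  k=4: m=22, d=1, a=44
d=1 and a=2a₀=44 at k=4, so the next step gives (m, d) = (22, 20) again — its k=1 value — and the period has length 4.

[22; 2, 4, 2, 44]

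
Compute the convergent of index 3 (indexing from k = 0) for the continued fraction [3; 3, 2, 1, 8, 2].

33/10

Using pₖ = aₖpₖ₋₁ + pₖ₋₂, qₖ = aₖqₖ₋₁ + qₖ₋₂ (with p₋₁=1, p₋₂=0, q₋₁=0, q₋₂=1):
  k=0: a=3, p=3, q=1
  k=1: a=3, p=10, q=3
  k=2: a=2, p=23, q=7
  k=3: a=1, p=33, q=10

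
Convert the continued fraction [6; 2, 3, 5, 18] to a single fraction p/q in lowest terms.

Using pₖ = aₖpₖ₋₁ + pₖ₋₂ and qₖ = aₖqₖ₋₁ + qₖ₋₂:
  k=0: a=6, p=6, q=1
  k=1: a=2, p=13, q=2
  k=2: a=3, p=45, q=7
  k=3: a=5, p=238, q=37
  k=4: a=18, p=4329, q=673

4329/673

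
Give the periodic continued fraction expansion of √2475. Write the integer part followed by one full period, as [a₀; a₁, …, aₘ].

[49; 1, 2, 1, 98]

a₀ = ⌊√2475⌋ = 49.
With m₀=0, d₀=1 and mₖ₊₁ = dₖaₖ − mₖ, dₖ₊₁ = (n − mₖ₊₁²)/dₖ, aₖ₊₁ = ⌊(a₀+mₖ₊₁)/dₖ₊₁⌋:
  k=1: m=49, d=74, a=1
  k=2: m=25, d=25, a=2
  k=3: m=25, d=74, a=1
  k=4: m=49, d=1, a=98
d=1 and a=2a₀=98 at k=4, so the next step gives (m, d) = (49, 74) again — its k=1 value — and the period has length 4.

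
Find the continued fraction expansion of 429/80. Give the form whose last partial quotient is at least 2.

[5; 2, 1, 3, 7]

429 = 5·80 + 29
80 = 2·29 + 22
29 = 1·22 + 7
22 = 3·7 + 1
7 = 7·1 + 0  (stop)
So 429/80 = [5; 2, 1, 3, 7].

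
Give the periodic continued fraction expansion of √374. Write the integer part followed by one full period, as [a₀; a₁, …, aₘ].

[19; 2, 1, 18, 1, 2, 38]

a₀ = ⌊√374⌋ = 19.
With m₀=0, d₀=1 and mₖ₊₁ = dₖaₖ − mₖ, dₖ₊₁ = (n − mₖ₊₁²)/dₖ, aₖ₊₁ = ⌊(a₀+mₖ₊₁)/dₖ₊₁⌋:
  k=1: m=19, d=13, a=2
  k=2: m=7, d=25, a=1
  k=3: m=18, d=2, a=18
  k=4: m=18, d=25, a=1
  k=5: m=7, d=13, a=2
  k=6: m=19, d=1, a=38
d=1 and a=2a₀=38 at k=6, so the next step gives (m, d) = (19, 13) again — its k=1 value — and the period has length 6.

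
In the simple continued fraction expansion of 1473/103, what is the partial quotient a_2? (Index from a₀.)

3

1473 = 14·103 + 31   →  a_0 = 14
103 = 3·31 + 10   →  a_1 = 3
31 = 3·10 + 1   →  a_2 = 3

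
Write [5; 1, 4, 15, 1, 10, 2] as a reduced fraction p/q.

Using pₖ = aₖpₖ₋₁ + pₖ₋₂ and qₖ = aₖqₖ₋₁ + qₖ₋₂:
  k=0: a=5, p=5, q=1
  k=1: a=1, p=6, q=1
  k=2: a=4, p=29, q=5
  k=3: a=15, p=441, q=76
  k=4: a=1, p=470, q=81
  k=5: a=10, p=5141, q=886
  k=6: a=2, p=10752, q=1853

10752/1853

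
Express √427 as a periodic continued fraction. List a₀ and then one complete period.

a₀ = ⌊√427⌋ = 20.
With m₀=0, d₀=1 and mₖ₊₁ = dₖaₖ − mₖ, dₖ₊₁ = (n − mₖ₊₁²)/dₖ, aₖ₊₁ = ⌊(a₀+mₖ₊₁)/dₖ₊₁⌋:
  k=1: m=20, d=27, a=1
  k=2: m=7, d=14, a=1
  k=3: m=7, d=27, a=1
  k=4: m=20, d=1, a=40
d=1 and a=2a₀=40 at k=4, so the next step gives (m, d) = (20, 27) again — its k=1 value — and the period has length 4.

[20; 1, 1, 1, 40]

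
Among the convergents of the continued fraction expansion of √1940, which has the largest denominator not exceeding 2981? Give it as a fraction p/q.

85316/1937

√1940 = [44; 22, 88, …] (period length 2).
Convergents:
  p_0/q_0 = 44/1
  p_1/q_1 = 969/22
  p_2/q_2 = 85316/1937
  p_3/q_3 = 1877921/42636
q_2 = 1937 ≤ 2981 < 42636 = q_3, so the answer is 85316/1937.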